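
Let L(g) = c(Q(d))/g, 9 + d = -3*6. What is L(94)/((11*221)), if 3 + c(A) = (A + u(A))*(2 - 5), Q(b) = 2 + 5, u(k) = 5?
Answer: -3/17578 ≈ -0.00017067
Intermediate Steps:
d = -27 (d = -9 - 3*6 = -9 - 18 = -27)
Q(b) = 7
c(A) = -18 - 3*A (c(A) = -3 + (A + 5)*(2 - 5) = -3 + (5 + A)*(-3) = -3 + (-15 - 3*A) = -18 - 3*A)
L(g) = -39/g (L(g) = (-18 - 3*7)/g = (-18 - 21)/g = -39/g)
L(94)/((11*221)) = (-39/94)/((11*221)) = -39*1/94/2431 = -39/94*1/2431 = -3/17578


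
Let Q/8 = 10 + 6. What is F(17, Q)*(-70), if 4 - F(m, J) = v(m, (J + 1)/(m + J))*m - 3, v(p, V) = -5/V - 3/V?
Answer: -1443610/129 ≈ -11191.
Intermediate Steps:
v(p, V) = -8/V
Q = 128 (Q = 8*(10 + 6) = 8*16 = 128)
F(m, J) = 7 + 8*m*(J + m)/(1 + J) (F(m, J) = 4 - ((-8*(m + J)/(J + 1))*m - 3) = 4 - ((-8*(J + m)/(1 + J))*m - 3) = 4 - (-8*m*(J + m)/(1 + J) - 3) = 4 - (-3 - 8*m*(J + m)/(1 + J)) = 4 + (3 + 8*m*(J + m)/(1 + J)) = 7 + 8*m*(J + m)/(1 + J))
F(17, Q)*(-70) = ((7 + 7*128 + 8*17*(128 + 17))/(1 + 128))*(-70) = ((7 + 896 + 8*17*145)/129)*(-70) = ((7 + 896 + 19720)/129)*(-70) = ((1/129)*20623)*(-70) = (20623/129)*(-70) = -1443610/129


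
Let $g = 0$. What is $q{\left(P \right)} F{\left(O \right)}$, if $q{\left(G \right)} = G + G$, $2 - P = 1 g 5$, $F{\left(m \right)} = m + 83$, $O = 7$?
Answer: $360$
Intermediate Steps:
$F{\left(m \right)} = 83 + m$
$P = 2$ ($P = 2 - 1 \cdot 0 \cdot 5 = 2 - 0 \cdot 5 = 2 - 0 = 2 + 0 = 2$)
$q{\left(G \right)} = 2 G$
$q{\left(P \right)} F{\left(O \right)} = 2 \cdot 2 \left(83 + 7\right) = 4 \cdot 90 = 360$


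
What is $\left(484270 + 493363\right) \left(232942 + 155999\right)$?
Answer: $380241556653$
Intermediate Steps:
$\left(484270 + 493363\right) \left(232942 + 155999\right) = 977633 \cdot 388941 = 380241556653$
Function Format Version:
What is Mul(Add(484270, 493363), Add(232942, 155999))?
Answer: 380241556653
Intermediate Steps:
Mul(Add(484270, 493363), Add(232942, 155999)) = Mul(977633, 388941) = 380241556653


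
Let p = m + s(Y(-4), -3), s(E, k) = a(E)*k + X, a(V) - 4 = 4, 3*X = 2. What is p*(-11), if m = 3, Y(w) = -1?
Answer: 671/3 ≈ 223.67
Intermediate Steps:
X = ⅔ (X = (⅓)*2 = ⅔ ≈ 0.66667)
a(V) = 8 (a(V) = 4 + 4 = 8)
s(E, k) = ⅔ + 8*k (s(E, k) = 8*k + ⅔ = ⅔ + 8*k)
p = -61/3 (p = 3 + (⅔ + 8*(-3)) = 3 + (⅔ - 24) = 3 - 70/3 = -61/3 ≈ -20.333)
p*(-11) = -61/3*(-11) = 671/3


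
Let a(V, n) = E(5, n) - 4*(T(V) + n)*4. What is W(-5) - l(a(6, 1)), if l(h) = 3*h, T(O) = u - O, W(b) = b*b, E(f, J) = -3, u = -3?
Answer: -350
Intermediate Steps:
W(b) = b²
T(O) = -3 - O
a(V, n) = 45 - 16*n + 16*V (a(V, n) = -3 - 4*((-3 - V) + n)*4 = -3 - 4*(-3 + n - V)*4 = -3 - 4*(-12 - 4*V + 4*n) = -3 + (48 - 16*n + 16*V) = 45 - 16*n + 16*V)
W(-5) - l(a(6, 1)) = (-5)² - 3*(45 - 16*1 + 16*6) = 25 - 3*(45 - 16 + 96) = 25 - 3*125 = 25 - 1*375 = 25 - 375 = -350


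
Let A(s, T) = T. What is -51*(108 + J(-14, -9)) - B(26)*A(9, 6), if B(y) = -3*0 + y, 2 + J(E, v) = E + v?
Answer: -4389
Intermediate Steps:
J(E, v) = -2 + E + v (J(E, v) = -2 + (E + v) = -2 + E + v)
B(y) = y (B(y) = 0 + y = y)
-51*(108 + J(-14, -9)) - B(26)*A(9, 6) = -51*(108 + (-2 - 14 - 9)) - 26*6 = -51*(108 - 25) - 1*156 = -51*83 - 156 = -4233 - 156 = -4389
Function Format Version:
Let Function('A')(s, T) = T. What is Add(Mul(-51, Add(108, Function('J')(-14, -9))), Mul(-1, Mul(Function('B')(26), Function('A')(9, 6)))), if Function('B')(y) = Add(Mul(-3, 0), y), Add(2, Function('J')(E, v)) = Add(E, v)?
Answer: -4389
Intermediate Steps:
Function('J')(E, v) = Add(-2, E, v) (Function('J')(E, v) = Add(-2, Add(E, v)) = Add(-2, E, v))
Function('B')(y) = y (Function('B')(y) = Add(0, y) = y)
Add(Mul(-51, Add(108, Function('J')(-14, -9))), Mul(-1, Mul(Function('B')(26), Function('A')(9, 6)))) = Add(Mul(-51, Add(108, Add(-2, -14, -9))), Mul(-1, Mul(26, 6))) = Add(Mul(-51, Add(108, -25)), Mul(-1, 156)) = Add(Mul(-51, 83), -156) = Add(-4233, -156) = -4389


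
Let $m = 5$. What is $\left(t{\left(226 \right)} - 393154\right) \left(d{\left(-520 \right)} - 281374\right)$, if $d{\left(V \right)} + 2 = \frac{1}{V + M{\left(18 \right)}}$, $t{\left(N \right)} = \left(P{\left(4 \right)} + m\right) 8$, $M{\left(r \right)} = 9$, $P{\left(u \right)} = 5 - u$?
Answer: $\frac{8074573407646}{73} \approx 1.1061 \cdot 10^{11}$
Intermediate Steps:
$t{\left(N \right)} = 48$ ($t{\left(N \right)} = \left(\left(5 - 4\right) + 5\right) 8 = \left(1 + 5\right) 8 = 6 \cdot 8 = 48$)
$d{\left(V \right)} = -2 + \frac{1}{9 + V}$ ($d{\left(V \right)} = -2 + \frac{1}{V + 9} = -2 + \frac{1}{9 + V}$)
$\left(t{\left(226 \right)} - 393154\right) \left(d{\left(-520 \right)} - 281374\right) = \left(48 - 393154\right) \left(\frac{-17 - -1040}{9 - 520} - 281374\right) = - 393106 \left(\frac{-17 + 1040}{-511} - 281374\right) = - 393106 \left(\left(- \frac{1}{511}\right) 1023 - 281374\right) = - 393106 \left(- \frac{1023}{511} - 281374\right) = \left(-393106\right) \left(- \frac{143783137}{511}\right) = \frac{8074573407646}{73}$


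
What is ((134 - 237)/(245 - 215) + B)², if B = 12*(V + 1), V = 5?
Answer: 4231249/900 ≈ 4701.4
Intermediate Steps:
B = 72 (B = 12*(5 + 1) = 12*6 = 72)
((134 - 237)/(245 - 215) + B)² = ((134 - 237)/(245 - 215) + 72)² = (-103/30 + 72)² = (2057/30)² = 4231249/900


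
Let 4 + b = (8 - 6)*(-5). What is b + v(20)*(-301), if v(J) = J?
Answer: -6034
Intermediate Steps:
b = -14 (b = -4 + (8 - 6)*(-5) = -4 + 2*(-5) = -4 - 10 = -14)
b + v(20)*(-301) = -14 + 20*(-301) = -14 - 6020 = -6034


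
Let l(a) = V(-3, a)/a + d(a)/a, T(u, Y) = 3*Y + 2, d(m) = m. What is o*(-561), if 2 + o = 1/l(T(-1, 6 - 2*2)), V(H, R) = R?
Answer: 1683/2 ≈ 841.50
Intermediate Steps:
T(u, Y) = 2 + 3*Y
l(a) = 2 (l(a) = a/a + a/a = 1 + 1 = 2)
o = -3/2 (o = -2 + 1/2 = -2 + ½ = -3/2 ≈ -1.5000)
o*(-561) = -3/2*(-561) = 1683/2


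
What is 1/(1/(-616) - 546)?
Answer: -616/336337 ≈ -0.0018315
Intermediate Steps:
1/(1/(-616) - 546) = 1/(-1/616 - 546) = 1/(-336337/616) = -616/336337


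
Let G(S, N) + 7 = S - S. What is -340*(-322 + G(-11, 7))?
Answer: 111860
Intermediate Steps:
G(S, N) = -7 (G(S, N) = -7 + (S - S) = -7 + 0 = -7)
-340*(-322 + G(-11, 7)) = -340*(-322 - 7) = -340*(-329) = 111860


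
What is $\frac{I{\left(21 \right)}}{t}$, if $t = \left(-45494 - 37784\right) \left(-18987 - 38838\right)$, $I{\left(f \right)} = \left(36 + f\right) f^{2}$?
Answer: $\frac{2793}{535061150} \approx 5.22 \cdot 10^{-6}$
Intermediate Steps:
$I{\left(f \right)} = f^{2} \left(36 + f\right)$
$t = 4815550350$ ($t = \left(-83278\right) \left(-57825\right) = 4815550350$)
$\frac{I{\left(21 \right)}}{t} = \frac{21^{2} \left(36 + 21\right)}{4815550350} = 441 \cdot 57 \cdot \frac{1}{4815550350} = 25137 \cdot \frac{1}{4815550350} = \frac{2793}{535061150}$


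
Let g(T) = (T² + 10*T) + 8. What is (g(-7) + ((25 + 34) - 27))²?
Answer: 361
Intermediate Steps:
g(T) = 8 + T² + 10*T
(g(-7) + ((25 + 34) - 27))² = ((8 + (-7)² + 10*(-7)) + ((25 + 34) - 27))² = ((8 + 49 - 70) + (59 - 27))² = (-13 + 32)² = 19² = 361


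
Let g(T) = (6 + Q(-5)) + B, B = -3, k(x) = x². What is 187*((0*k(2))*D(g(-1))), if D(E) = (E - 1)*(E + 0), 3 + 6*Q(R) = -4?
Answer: 0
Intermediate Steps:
Q(R) = -7/6 (Q(R) = -½ + (⅙)*(-4) = -½ - ⅔ = -7/6)
g(T) = 11/6 (g(T) = (6 - 7/6) - 3 = 29/6 - 3 = 11/6)
D(E) = E*(-1 + E) (D(E) = (-1 + E)*E = E*(-1 + E))
187*((0*k(2))*D(g(-1))) = 187*((0*2²)*(11*(-1 + 11/6)/6)) = 187*((0*4)*((11/6)*(⅚))) = 187*(0*(55/36)) = 187*0 = 0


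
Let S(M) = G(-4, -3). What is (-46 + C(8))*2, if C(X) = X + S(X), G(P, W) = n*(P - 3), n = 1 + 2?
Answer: -118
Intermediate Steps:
n = 3
G(P, W) = -9 + 3*P (G(P, W) = 3*(P - 3) = 3*(-3 + P) = -9 + 3*P)
S(M) = -21 (S(M) = -9 + 3*(-4) = -9 - 12 = -21)
C(X) = -21 + X (C(X) = X - 21 = -21 + X)
(-46 + C(8))*2 = (-46 + (-21 + 8))*2 = (-46 - 13)*2 = -59*2 = -118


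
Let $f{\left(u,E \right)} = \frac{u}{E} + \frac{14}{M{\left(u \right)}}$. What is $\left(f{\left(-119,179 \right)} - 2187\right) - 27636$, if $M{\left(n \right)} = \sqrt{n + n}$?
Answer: $- \frac{5338436}{179} - \frac{i \sqrt{238}}{17} \approx -29824.0 - 0.90749 i$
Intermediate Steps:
$M{\left(n \right)} = \sqrt{2} \sqrt{n}$ ($M{\left(n \right)} = \sqrt{2 n} = \sqrt{2} \sqrt{n}$)
$f{\left(u,E \right)} = \frac{u}{E} + \frac{7 \sqrt{2}}{\sqrt{u}}$ ($f{\left(u,E \right)} = \frac{u}{E} + \frac{14}{\sqrt{2} \sqrt{u}} = \frac{u}{E} + 14 \frac{\sqrt{2}}{2 \sqrt{u}} = \frac{u}{E} + \frac{7 \sqrt{2}}{\sqrt{u}}$)
$\left(f{\left(-119,179 \right)} - 2187\right) - 27636 = \left(\left(- \frac{119}{179} + \frac{7 \sqrt{2}}{i \sqrt{119}}\right) - 2187\right) - 27636 = \left(\left(\left(-119\right) \frac{1}{179} + 7 \sqrt{2} \left(- \frac{i \sqrt{119}}{119}\right)\right) - 2187\right) - 27636 = \left(\left(- \frac{119}{179} - \frac{i \sqrt{238}}{17}\right) - 2187\right) - 27636 = \left(- \frac{391592}{179} - \frac{i \sqrt{238}}{17}\right) - 27636 = - \frac{5338436}{179} - \frac{i \sqrt{238}}{17}$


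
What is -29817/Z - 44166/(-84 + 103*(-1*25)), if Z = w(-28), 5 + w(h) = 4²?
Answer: -78797577/29249 ≈ -2694.0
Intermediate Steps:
w(h) = 11 (w(h) = -5 + 4² = -5 + 16 = 11)
Z = 11
-29817/Z - 44166/(-84 + 103*(-1*25)) = -29817/11 - 44166/(-84 + 103*(-1*25)) = -29817*1/11 - 44166/(-84 + 103*(-25)) = -29817/11 - 44166/(-84 - 2575) = -29817/11 - 44166/(-2659) = -29817/11 - 44166*(-1/2659) = -29817/11 + 44166/2659 = -78797577/29249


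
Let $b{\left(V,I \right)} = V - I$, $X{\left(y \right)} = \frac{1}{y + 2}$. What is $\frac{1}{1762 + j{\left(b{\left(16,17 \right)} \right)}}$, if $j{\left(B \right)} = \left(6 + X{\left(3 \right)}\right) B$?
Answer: $\frac{5}{8779} \approx 0.00056954$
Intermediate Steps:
$X{\left(y \right)} = \frac{1}{2 + y}$
$j{\left(B \right)} = \frac{31 B}{5}$ ($j{\left(B \right)} = \left(6 + \frac{1}{2 + 3}\right) B = \left(6 + \frac{1}{5}\right) B = \frac{31 B}{5}$)
$\frac{1}{1762 + j{\left(b{\left(16,17 \right)} \right)}} = \frac{1}{1762 + \frac{31 \left(16 - 17\right)}{5}} = \frac{1}{1762 + \frac{31}{5} \left(-1\right)} = \frac{1}{1762 - \frac{31}{5}} = \frac{1}{\frac{8779}{5}} = \frac{5}{8779}$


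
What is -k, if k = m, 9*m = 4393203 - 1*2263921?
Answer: -2129282/9 ≈ -2.3659e+5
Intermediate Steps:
m = 2129282/9 (m = (4393203 - 1*2263921)/9 = (4393203 - 2263921)/9 = (⅑)*2129282 = 2129282/9 ≈ 2.3659e+5)
k = 2129282/9 ≈ 2.3659e+5
-k = -1*2129282/9 = -2129282/9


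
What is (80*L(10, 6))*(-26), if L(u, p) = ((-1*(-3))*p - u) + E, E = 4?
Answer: -24960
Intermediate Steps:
L(u, p) = 4 - u + 3*p (L(u, p) = ((-1*(-3))*p - u) + 4 = (3*p - u) + 4 = (-u + 3*p) + 4 = 4 - u + 3*p)
(80*L(10, 6))*(-26) = (80*(4 - 1*10 + 3*6))*(-26) = (80*(4 - 10 + 18))*(-26) = (80*12)*(-26) = 960*(-26) = -24960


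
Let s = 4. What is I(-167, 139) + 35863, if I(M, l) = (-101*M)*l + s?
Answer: 2380380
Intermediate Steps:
I(M, l) = 4 - 101*M*l (I(M, l) = (-101*M)*l + 4 = -101*M*l + 4 = 4 - 101*M*l)
I(-167, 139) + 35863 = (4 - 101*(-167)*139) + 35863 = (4 + 2344513) + 35863 = 2344517 + 35863 = 2380380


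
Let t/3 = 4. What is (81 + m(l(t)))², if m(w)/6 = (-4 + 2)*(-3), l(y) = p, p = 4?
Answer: 13689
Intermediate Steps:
t = 12 (t = 3*4 = 12)
l(y) = 4
m(w) = 36 (m(w) = 6*((-4 + 2)*(-3)) = 6*(-2*(-3)) = 6*6 = 36)
(81 + m(l(t)))² = (81 + 36)² = 117² = 13689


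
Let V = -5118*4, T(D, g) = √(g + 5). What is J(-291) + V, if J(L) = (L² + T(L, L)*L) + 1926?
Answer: 66135 - 291*I*√286 ≈ 66135.0 - 4921.3*I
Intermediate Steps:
T(D, g) = √(5 + g)
V = -20472
J(L) = 1926 + L² + L*√(5 + L) (J(L) = (L² + √(5 + L)*L) + 1926 = (L² + L*√(5 + L)) + 1926 = 1926 + L² + L*√(5 + L))
J(-291) + V = (1926 + (-291)² - 291*√(5 - 291)) - 20472 = (1926 + 84681 - 291*I*√286) - 20472 = (86607 - 291*I*√286) - 20472 = 66135 - 291*I*√286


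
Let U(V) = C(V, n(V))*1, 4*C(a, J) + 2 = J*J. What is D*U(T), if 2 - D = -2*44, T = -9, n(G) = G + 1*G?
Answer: 7245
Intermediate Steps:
n(G) = 2*G (n(G) = G + G = 2*G)
C(a, J) = -½ + J²/4 (C(a, J) = -½ + (J*J)/4 = -½ + J²/4)
U(V) = -½ + V² (U(V) = (-½ + (2*V)²/4)*1 = (-½ + (4*V²)/4)*1 = (-½ + V²)*1 = -½ + V²)
D = 90 (D = 2 - (-2)*44 = 2 - 1*(-88) = 2 + 88 = 90)
D*U(T) = 90*(-½ + (-9)²) = 90*(-½ + 81) = 90*(161/2) = 7245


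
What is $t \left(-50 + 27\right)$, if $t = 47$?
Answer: $-1081$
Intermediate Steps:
$t \left(-50 + 27\right) = 47 \left(-50 + 27\right) = 47 \left(-23\right) = -1081$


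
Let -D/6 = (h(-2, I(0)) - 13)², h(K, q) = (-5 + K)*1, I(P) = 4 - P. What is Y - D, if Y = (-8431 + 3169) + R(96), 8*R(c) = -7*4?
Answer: -5731/2 ≈ -2865.5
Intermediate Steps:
R(c) = -7/2 (R(c) = (-7*4)/8 = (⅛)*(-28) = -7/2)
h(K, q) = -5 + K
Y = -10531/2 (Y = (-8431 + 3169) - 7/2 = -5262 - 7/2 = -10531/2 ≈ -5265.5)
D = -2400 (D = -6*((-5 - 2) - 13)² = -6*(-7 - 13)² = -6*(-20)² = -6*400 = -2400)
Y - D = -10531/2 - 1*(-2400) = -10531/2 + 2400 = -5731/2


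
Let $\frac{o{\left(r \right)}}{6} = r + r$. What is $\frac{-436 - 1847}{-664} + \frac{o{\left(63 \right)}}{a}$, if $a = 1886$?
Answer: $\frac{2403861}{626152} \approx 3.8391$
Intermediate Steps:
$o{\left(r \right)} = 12 r$ ($o{\left(r \right)} = 6 \left(r + r\right) = 6 \cdot 2 r = 12 r$)
$\frac{-436 - 1847}{-664} + \frac{o{\left(63 \right)}}{a} = \frac{-436 - 1847}{-664} + \frac{12 \cdot 63}{1886} = \left(-2283\right) \left(- \frac{1}{664}\right) + 756 \cdot \frac{1}{1886} = \frac{2283}{664} + \frac{378}{943} = \frac{2403861}{626152}$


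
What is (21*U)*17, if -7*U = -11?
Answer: 561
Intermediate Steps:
U = 11/7 (U = -⅐*(-11) = 11/7 ≈ 1.5714)
(21*U)*17 = (21*(11/7))*17 = 33*17 = 561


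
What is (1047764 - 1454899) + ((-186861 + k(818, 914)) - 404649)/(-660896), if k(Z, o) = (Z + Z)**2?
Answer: -134537988973/330448 ≈ -4.0714e+5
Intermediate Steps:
k(Z, o) = 4*Z**2 (k(Z, o) = (2*Z)**2 = 4*Z**2)
(1047764 - 1454899) + ((-186861 + k(818, 914)) - 404649)/(-660896) = (1047764 - 1454899) + ((-186861 + 4*818**2) - 404649)/(-660896) = -407135 + ((-186861 + 4*669124) - 404649)*(-1/660896) = -407135 + ((-186861 + 2676496) - 404649)*(-1/660896) = -407135 + (2489635 - 404649)*(-1/660896) = -407135 + 2084986*(-1/660896) = -407135 - 1042493/330448 = -134537988973/330448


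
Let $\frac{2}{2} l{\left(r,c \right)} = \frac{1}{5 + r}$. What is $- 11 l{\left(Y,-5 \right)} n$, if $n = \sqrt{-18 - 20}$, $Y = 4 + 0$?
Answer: $- \frac{11 i \sqrt{38}}{9} \approx - 7.5343 i$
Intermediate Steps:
$Y = 4$
$n = i \sqrt{38}$ ($n = \sqrt{-38} = i \sqrt{38} \approx 6.1644 i$)
$l{\left(r,c \right)} = \frac{1}{5 + r}$
$- 11 l{\left(Y,-5 \right)} n = - \frac{11}{5 + 4} i \sqrt{38} = - \frac{11}{9} i \sqrt{38} = \left(-11\right) \frac{1}{9} i \sqrt{38} = - \frac{11 i \sqrt{38}}{9}$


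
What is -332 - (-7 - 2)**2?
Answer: -413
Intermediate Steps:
-332 - (-7 - 2)**2 = -332 - 1*(-9)**2 = -332 - 1*81 = -332 - 81 = -413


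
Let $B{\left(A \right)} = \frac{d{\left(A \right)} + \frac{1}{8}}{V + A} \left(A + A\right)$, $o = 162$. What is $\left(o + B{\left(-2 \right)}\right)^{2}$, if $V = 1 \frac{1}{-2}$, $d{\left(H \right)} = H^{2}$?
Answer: $\frac{710649}{25} \approx 28426.0$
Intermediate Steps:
$V = - \frac{1}{2}$ ($V = 1 \left(- \frac{1}{2}\right) = - \frac{1}{2} \approx -0.5$)
$B{\left(A \right)} = \frac{2 A \left(\frac{1}{8} + A^{2}\right)}{- \frac{1}{2} + A}$ ($B{\left(A \right)} = \frac{A^{2} + \frac{1}{8}}{- \frac{1}{2} + A} \left(A + A\right) = \frac{A^{2} + \frac{1}{8}}{- \frac{1}{2} + A} 2 A = \frac{\frac{1}{8} + A^{2}}{- \frac{1}{2} + A} 2 A = \frac{2 A \left(\frac{1}{8} + A^{2}\right)}{- \frac{1}{2} + A}$)
$\left(o + B{\left(-2 \right)}\right)^{2} = \left(162 + \frac{-2 + 8 \left(-2\right)^{3}}{-2 + 4 \left(-2\right)}\right)^{2} = \left(162 + \frac{-2 + 8 \left(-8\right)}{-2 - 8}\right)^{2} = \left(162 + \frac{-2 - 64}{-10}\right)^{2} = \left(162 - - \frac{33}{5}\right)^{2} = \left(162 + \frac{33}{5}\right)^{2} = \left(\frac{843}{5}\right)^{2} = \frac{710649}{25}$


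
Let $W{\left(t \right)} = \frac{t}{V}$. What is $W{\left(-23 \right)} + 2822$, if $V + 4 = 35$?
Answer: $\frac{87459}{31} \approx 2821.3$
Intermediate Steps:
$V = 31$ ($V = -4 + 35 = 31$)
$W{\left(t \right)} = \frac{t}{31}$
$W{\left(-23 \right)} + 2822 = \frac{1}{31} \left(-23\right) + 2822 = - \frac{23}{31} + 2822 = \frac{87459}{31}$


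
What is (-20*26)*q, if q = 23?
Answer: -11960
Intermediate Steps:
(-20*26)*q = -20*26*23 = -520*23 = -11960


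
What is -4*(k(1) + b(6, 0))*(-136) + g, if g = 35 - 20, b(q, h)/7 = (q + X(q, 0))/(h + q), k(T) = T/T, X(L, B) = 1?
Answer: 15005/3 ≈ 5001.7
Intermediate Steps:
k(T) = 1
b(q, h) = 7*(1 + q)/(h + q) (b(q, h) = 7*((q + 1)/(h + q)) = 7*((1 + q)/(h + q)) = 7*(1 + q)/(h + q))
g = 15
-4*(k(1) + b(6, 0))*(-136) + g = -4*(1 + 7*(1 + 6)/(0 + 6))*(-136) + 15 = -4*(1 + 7*7/6)*(-136) + 15 = -4*(1 + 7*(⅙)*7)*(-136) + 15 = -4*(1 + 49/6)*(-136) + 15 = -4*55/6*(-136) + 15 = -110/3*(-136) + 15 = 14960/3 + 15 = 15005/3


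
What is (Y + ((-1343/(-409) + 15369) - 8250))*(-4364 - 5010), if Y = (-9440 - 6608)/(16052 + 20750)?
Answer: -502437858392452/7526009 ≈ -6.6760e+7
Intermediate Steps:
Y = -8024/18401 (Y = -16048/36802 = -16048*1/36802 = -8024/18401 ≈ -0.43606)
(Y + ((-1343/(-409) + 15369) - 8250))*(-4364 - 5010) = (-8024/18401 + ((-1343/(-409) + 15369) - 8250))*(-4364 - 5010) = (-8024/18401 + ((-1343*(-1/409) + 15369) - 8250))*(-9374) = (-8024/18401 + ((1343/409 + 15369) - 8250))*(-9374) = (-8024/18401 + (6287264/409 - 8250))*(-9374) = (-8024/18401 + 2913014/409)*(-9374) = (53599088798/7526009)*(-9374) = -502437858392452/7526009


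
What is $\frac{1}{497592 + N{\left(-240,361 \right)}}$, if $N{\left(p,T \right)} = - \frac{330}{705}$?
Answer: $\frac{47}{23386802} \approx 2.0097 \cdot 10^{-6}$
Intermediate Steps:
$N{\left(p,T \right)} = - \frac{22}{47}$ ($N{\left(p,T \right)} = \left(-330\right) \frac{1}{705} = - \frac{22}{47}$)
$\frac{1}{497592 + N{\left(-240,361 \right)}} = \frac{1}{497592 - \frac{22}{47}} = \frac{1}{\frac{23386802}{47}} = \frac{47}{23386802}$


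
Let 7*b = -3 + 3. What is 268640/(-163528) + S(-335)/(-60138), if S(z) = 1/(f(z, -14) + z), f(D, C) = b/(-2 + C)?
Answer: -676510382959/411809087430 ≈ -1.6428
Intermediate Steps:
b = 0 (b = (-3 + 3)/7 = (1/7)*0 = 0)
f(D, C) = 0 (f(D, C) = 0/(-2 + C) = 0)
S(z) = 1/z (S(z) = 1/(0 + z) = 1/z)
268640/(-163528) + S(-335)/(-60138) = 268640/(-163528) + 1/(-335*(-60138)) = 268640*(-1/163528) - 1/335*(-1/60138) = -33580/20441 + 1/20146230 = -676510382959/411809087430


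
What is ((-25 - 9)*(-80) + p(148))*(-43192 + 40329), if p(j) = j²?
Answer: -70498512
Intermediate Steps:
((-25 - 9)*(-80) + p(148))*(-43192 + 40329) = ((-25 - 9)*(-80) + 148²)*(-43192 + 40329) = (-34*(-80) + 21904)*(-2863) = (2720 + 21904)*(-2863) = 24624*(-2863) = -70498512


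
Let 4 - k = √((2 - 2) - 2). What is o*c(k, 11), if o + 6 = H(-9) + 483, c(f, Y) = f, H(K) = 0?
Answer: 1908 - 477*I*√2 ≈ 1908.0 - 674.58*I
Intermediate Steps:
k = 4 - I*√2 (k = 4 - √((2 - 2) - 2) = 4 - √(0 - 2) = 4 - √(-2) = 4 - I*√2 ≈ 4.0 - 1.4142*I)
o = 477 (o = -6 + (0 + 483) = -6 + 483 = 477)
o*c(k, 11) = 477*(4 - I*√2) = 1908 - 477*I*√2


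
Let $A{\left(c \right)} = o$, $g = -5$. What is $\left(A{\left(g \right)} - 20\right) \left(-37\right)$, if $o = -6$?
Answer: $962$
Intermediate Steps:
$A{\left(c \right)} = -6$
$\left(A{\left(g \right)} - 20\right) \left(-37\right) = \left(-6 - 20\right) \left(-37\right) = \left(-26\right) \left(-37\right) = 962$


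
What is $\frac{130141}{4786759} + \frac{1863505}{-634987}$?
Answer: $- \frac{8837511487128}{3039529737133} \approx -2.9075$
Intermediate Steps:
$\frac{130141}{4786759} + \frac{1863505}{-634987} = 130141 \cdot \frac{1}{4786759} + 1863505 \left(- \frac{1}{634987}\right) = \frac{130141}{4786759} - \frac{1863505}{634987} = - \frac{8837511487128}{3039529737133}$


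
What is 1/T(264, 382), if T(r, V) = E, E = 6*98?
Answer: 1/588 ≈ 0.0017007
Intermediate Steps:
E = 588
T(r, V) = 588
1/T(264, 382) = 1/588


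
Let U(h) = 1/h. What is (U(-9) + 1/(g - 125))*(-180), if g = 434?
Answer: 2000/103 ≈ 19.417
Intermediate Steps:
(U(-9) + 1/(g - 125))*(-180) = (1/(-9) + 1/(434 - 125))*(-180) = (-⅑ + 1/309)*(-180) = -100/927*(-180) = 2000/103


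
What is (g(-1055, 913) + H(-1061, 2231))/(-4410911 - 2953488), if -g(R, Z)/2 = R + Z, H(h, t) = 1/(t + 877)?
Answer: -882673/22888552092 ≈ -3.8564e-5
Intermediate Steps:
H(h, t) = 1/(877 + t)
g(R, Z) = -2*R - 2*Z (g(R, Z) = -2*(R + Z) = -2*R - 2*Z)
(g(-1055, 913) + H(-1061, 2231))/(-4410911 - 2953488) = ((-2*(-1055) - 2*913) + 1/(877 + 2231))/(-4410911 - 2953488) = ((2110 - 1826) + 1/3108)/(-7364399) = (284 + 1/3108)*(-1/7364399) = (882673/3108)*(-1/7364399) = -882673/22888552092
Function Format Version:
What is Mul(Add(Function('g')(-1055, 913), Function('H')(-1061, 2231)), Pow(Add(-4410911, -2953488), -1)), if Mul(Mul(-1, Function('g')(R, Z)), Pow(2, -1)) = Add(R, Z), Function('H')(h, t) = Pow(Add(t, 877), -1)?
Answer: Rational(-882673, 22888552092) ≈ -3.8564e-5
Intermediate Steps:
Function('H')(h, t) = Pow(Add(877, t), -1)
Function('g')(R, Z) = Add(Mul(-2, R), Mul(-2, Z)) (Function('g')(R, Z) = Mul(-2, Add(R, Z)) = Add(Mul(-2, R), Mul(-2, Z)))
Mul(Add(Function('g')(-1055, 913), Function('H')(-1061, 2231)), Pow(Add(-4410911, -2953488), -1)) = Mul(Add(Add(Mul(-2, -1055), Mul(-2, 913)), Pow(Add(877, 2231), -1)), Pow(Add(-4410911, -2953488), -1)) = Mul(Add(Add(2110, -1826), Pow(3108, -1)), Pow(-7364399, -1)) = Mul(Add(284, Rational(1, 3108)), Rational(-1, 7364399)) = Mul(Rational(882673, 3108), Rational(-1, 7364399)) = Rational(-882673, 22888552092)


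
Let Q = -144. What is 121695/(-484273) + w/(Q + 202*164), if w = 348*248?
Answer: 152341569/64408309 ≈ 2.3652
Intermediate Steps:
w = 86304
121695/(-484273) + w/(Q + 202*164) = 121695/(-484273) + 86304/(-144 + 202*164) = 121695*(-1/484273) + 86304/(-144 + 33128) = -121695/484273 + 86304/32984 = -121695/484273 + 86304*(1/32984) = -121695/484273 + 348/133 = 152341569/64408309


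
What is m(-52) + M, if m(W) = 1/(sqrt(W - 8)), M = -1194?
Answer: -1194 - I*sqrt(15)/30 ≈ -1194.0 - 0.1291*I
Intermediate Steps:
m(W) = 1/sqrt(-8 + W) (m(W) = 1/(sqrt(-8 + W)) = 1/sqrt(-8 + W))
m(-52) + M = 1/sqrt(-8 - 52) - 1194 = 1/sqrt(-60) - 1194 = -I*sqrt(15)/30 - 1194 = -1194 - I*sqrt(15)/30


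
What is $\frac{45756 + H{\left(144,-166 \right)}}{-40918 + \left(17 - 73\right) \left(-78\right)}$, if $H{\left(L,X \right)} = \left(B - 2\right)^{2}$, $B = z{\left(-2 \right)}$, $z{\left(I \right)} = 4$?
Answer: $- \frac{4576}{3655} \approx -1.252$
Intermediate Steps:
$B = 4$
$H{\left(L,X \right)} = 4$ ($H{\left(L,X \right)} = \left(4 - 2\right)^{2} = 2^{2} = 4$)
$\frac{45756 + H{\left(144,-166 \right)}}{-40918 + \left(17 - 73\right) \left(-78\right)} = \frac{45756 + 4}{-40918 + \left(17 - 73\right) \left(-78\right)} = \frac{45760}{-40918 - -4368} = \frac{45760}{-40918 + 4368} = \frac{45760}{-36550} = 45760 \left(- \frac{1}{36550}\right) = - \frac{4576}{3655}$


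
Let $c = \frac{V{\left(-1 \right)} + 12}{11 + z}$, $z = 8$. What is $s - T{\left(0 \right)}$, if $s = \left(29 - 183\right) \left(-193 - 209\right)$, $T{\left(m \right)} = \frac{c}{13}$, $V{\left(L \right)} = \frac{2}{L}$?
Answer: $\frac{15291266}{247} \approx 61908.0$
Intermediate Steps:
$c = \frac{10}{19}$ ($c = \frac{\frac{2}{-1} + 12}{11 + 8} = \frac{2 \left(-1\right) + 12}{19} = \left(-2 + 12\right) \frac{1}{19} = 10 \cdot \frac{1}{19} = \frac{10}{19} \approx 0.52632$)
$T{\left(m \right)} = \frac{10}{247}$ ($T{\left(m \right)} = \frac{10}{19 \cdot 13} = \frac{10}{19} \cdot \frac{1}{13} = \frac{10}{247}$)
$s = 61908$ ($s = \left(-154\right) \left(-402\right) = 61908$)
$s - T{\left(0 \right)} = 61908 - \frac{10}{247} = \frac{15291266}{247}$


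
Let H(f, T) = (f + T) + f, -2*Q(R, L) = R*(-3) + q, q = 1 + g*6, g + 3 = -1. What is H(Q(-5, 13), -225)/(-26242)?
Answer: 217/26242 ≈ 0.0082692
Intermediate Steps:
g = -4 (g = -3 - 1 = -4)
q = -23 (q = 1 - 4*6 = 1 - 24 = -23)
Q(R, L) = 23/2 + 3*R/2 (Q(R, L) = -(R*(-3) - 23)/2 = -(-3*R - 23)/2 = -(-23 - 3*R)/2 = 23/2 + 3*R/2)
H(f, T) = T + 2*f (H(f, T) = (T + f) + f = T + 2*f)
H(Q(-5, 13), -225)/(-26242) = (-225 + 2*(23/2 + (3/2)*(-5)))/(-26242) = (-225 + 2*(23/2 - 15/2))*(-1/26242) = (-225 + 2*4)*(-1/26242) = (-225 + 8)*(-1/26242) = -217*(-1/26242) = 217/26242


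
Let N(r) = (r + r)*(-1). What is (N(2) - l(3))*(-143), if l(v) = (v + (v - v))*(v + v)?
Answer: 3146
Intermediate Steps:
l(v) = 2*v² (l(v) = (v + 0)*(2*v) = v*(2*v) = 2*v²)
N(r) = -2*r (N(r) = (2*r)*(-1) = -2*r)
(N(2) - l(3))*(-143) = (-2*2 - 2*3²)*(-143) = (-4 - 2*9)*(-143) = (-4 - 1*18)*(-143) = (-4 - 18)*(-143) = -22*(-143) = 3146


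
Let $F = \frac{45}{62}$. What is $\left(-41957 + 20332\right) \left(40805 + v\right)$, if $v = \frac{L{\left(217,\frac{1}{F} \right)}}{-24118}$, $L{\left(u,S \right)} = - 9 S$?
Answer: $- \frac{343256764950}{389} \approx -8.8241 \cdot 10^{8}$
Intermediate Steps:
$F = \frac{45}{62}$ ($F = 45 \cdot \frac{1}{62} = \frac{45}{62} \approx 0.72581$)
$v = \frac{1}{1945}$ ($v = \frac{\left(-9\right) \frac{1}{\frac{45}{62}}}{-24118} = \left(-9\right) \frac{62}{45} \left(- \frac{1}{24118}\right) = \left(- \frac{62}{5}\right) \left(- \frac{1}{24118}\right) = \frac{1}{1945} \approx 0.00051414$)
$\left(-41957 + 20332\right) \left(40805 + v\right) = \left(-41957 + 20332\right) \left(40805 + \frac{1}{1945}\right) = \left(-21625\right) \frac{79365726}{1945} = - \frac{343256764950}{389}$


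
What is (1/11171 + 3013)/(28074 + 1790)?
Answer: 4207278/41701343 ≈ 0.10089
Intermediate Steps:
(1/11171 + 3013)/(28074 + 1790) = (1/11171 + 3013)/29864 = (33658224/11171)*(1/29864) = 4207278/41701343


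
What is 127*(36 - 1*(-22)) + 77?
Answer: 7443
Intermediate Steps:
127*(36 - 1*(-22)) + 77 = 127*(36 + 22) + 77 = 127*58 + 77 = 7366 + 77 = 7443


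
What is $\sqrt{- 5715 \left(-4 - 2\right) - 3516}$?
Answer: $\sqrt{30774} \approx 175.43$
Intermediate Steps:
$\sqrt{- 5715 \left(-4 - 2\right) - 3516} = \sqrt{\left(-5715\right) \left(-6\right) - 3516} = \sqrt{34290 - 3516} = \sqrt{30774}$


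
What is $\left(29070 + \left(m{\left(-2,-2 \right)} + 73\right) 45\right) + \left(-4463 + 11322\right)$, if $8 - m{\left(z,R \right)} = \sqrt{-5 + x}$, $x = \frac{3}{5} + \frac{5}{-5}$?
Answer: $39574 - 27 i \sqrt{15} \approx 39574.0 - 104.57 i$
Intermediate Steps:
$x = - \frac{2}{5}$ ($x = 3 \cdot \frac{1}{5} + 5 \left(- \frac{1}{5}\right) = \frac{3}{5} - 1 = - \frac{2}{5} \approx -0.4$)
$m{\left(z,R \right)} = 8 - \frac{3 i \sqrt{15}}{5}$ ($m{\left(z,R \right)} = 8 - \sqrt{-5 - \frac{2}{5}} = 8 - \sqrt{- \frac{27}{5}} = 8 - \frac{3 i \sqrt{15}}{5}$)
$\left(29070 + \left(m{\left(-2,-2 \right)} + 73\right) 45\right) + \left(-4463 + 11322\right) = \left(29070 + \left(\left(8 - \frac{3 i \sqrt{15}}{5}\right) + 73\right) 45\right) + \left(-4463 + 11322\right) = \left(29070 + \left(81 - \frac{3 i \sqrt{15}}{5}\right) 45\right) + 6859 = \left(29070 + \left(3645 - 27 i \sqrt{15}\right)\right) + 6859 = \left(32715 - 27 i \sqrt{15}\right) + 6859 = 39574 - 27 i \sqrt{15}$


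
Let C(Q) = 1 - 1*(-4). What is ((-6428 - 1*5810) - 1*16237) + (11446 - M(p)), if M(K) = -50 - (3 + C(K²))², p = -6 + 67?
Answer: -16915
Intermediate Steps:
C(Q) = 5 (C(Q) = 1 + 4 = 5)
p = 61
M(K) = -114 (M(K) = -50 - (3 + 5)² = -50 - 1*8² = -50 - 1*64 = -50 - 64 = -114)
((-6428 - 1*5810) - 1*16237) + (11446 - M(p)) = ((-6428 - 1*5810) - 1*16237) + (11446 - 1*(-114)) = ((-6428 - 5810) - 16237) + (11446 + 114) = (-12238 - 16237) + 11560 = -28475 + 11560 = -16915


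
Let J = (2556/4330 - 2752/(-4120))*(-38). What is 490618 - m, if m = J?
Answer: 109416023178/222995 ≈ 4.9067e+5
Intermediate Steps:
J = -10662268/222995 (J = (2556*(1/4330) - 2752*(-1/4120))*(-38) = (1278/2165 + 344/515)*(-38) = (280586/222995)*(-38) = -10662268/222995 ≈ -47.814)
m = -10662268/222995 ≈ -47.814
490618 - m = 490618 - 1*(-10662268/222995) = 490618 + 10662268/222995 = 109416023178/222995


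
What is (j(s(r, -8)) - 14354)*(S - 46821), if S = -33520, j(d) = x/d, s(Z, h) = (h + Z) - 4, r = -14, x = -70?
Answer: 14988979347/13 ≈ 1.1530e+9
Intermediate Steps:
s(Z, h) = -4 + Z + h (s(Z, h) = (Z + h) - 4 = -4 + Z + h)
j(d) = -70/d
(j(s(r, -8)) - 14354)*(S - 46821) = (-70/(-4 - 14 - 8) - 14354)*(-33520 - 46821) = (-70/(-26) - 14354)*(-80341) = (-70*(-1/26) - 14354)*(-80341) = (35/13 - 14354)*(-80341) = -186567/13*(-80341) = 14988979347/13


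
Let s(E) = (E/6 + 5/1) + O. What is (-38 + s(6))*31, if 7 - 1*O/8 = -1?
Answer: 992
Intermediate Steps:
O = 64 (O = 56 - 8*(-1) = 56 + 8 = 64)
s(E) = 69 + E/6 (s(E) = (E/6 + 5/1) + 64 = (E*(⅙) + 5*1) + 64 = (E/6 + 5) + 64 = (5 + E/6) + 64 = 69 + E/6)
(-38 + s(6))*31 = (-38 + (69 + (⅙)*6))*31 = (-38 + (69 + 1))*31 = (-38 + 70)*31 = 32*31 = 992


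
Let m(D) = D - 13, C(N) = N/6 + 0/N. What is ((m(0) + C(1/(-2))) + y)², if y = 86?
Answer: 765625/144 ≈ 5316.8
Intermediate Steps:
C(N) = N/6 (C(N) = N*(⅙) + 0 = N/6 + 0 = N/6)
m(D) = -13 + D
((m(0) + C(1/(-2))) + y)² = (((-13 + 0) + (1/(-2))/6) + 86)² = ((-13 + (1*(-½))/6) + 86)² = ((-13 + (⅙)*(-½)) + 86)² = ((-13 - 1/12) + 86)² = (-157/12 + 86)² = (875/12)² = 765625/144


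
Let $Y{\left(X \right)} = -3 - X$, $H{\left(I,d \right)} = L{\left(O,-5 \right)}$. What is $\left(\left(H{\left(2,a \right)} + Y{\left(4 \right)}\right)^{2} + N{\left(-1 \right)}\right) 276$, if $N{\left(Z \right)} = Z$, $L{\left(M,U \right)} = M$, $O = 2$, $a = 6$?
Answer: $6624$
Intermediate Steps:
$H{\left(I,d \right)} = 2$
$\left(\left(H{\left(2,a \right)} + Y{\left(4 \right)}\right)^{2} + N{\left(-1 \right)}\right) 276 = \left(\left(2 - 7\right)^{2} - 1\right) 276 = \left(\left(-5\right)^{2} - 1\right) 276 = \left(25 - 1\right) 276 = 24 \cdot 276 = 6624$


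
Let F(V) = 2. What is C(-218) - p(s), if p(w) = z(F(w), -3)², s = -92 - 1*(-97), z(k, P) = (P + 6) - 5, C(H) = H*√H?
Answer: -4 - 218*I*√218 ≈ -4.0 - 3218.7*I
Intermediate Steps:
C(H) = H^(3/2)
z(k, P) = 1 + P (z(k, P) = (6 + P) - 5 = 1 + P)
s = 5 (s = -92 + 97 = 5)
p(w) = 4 (p(w) = (1 - 3)² = (-2)² = 4)
C(-218) - p(s) = (-218)^(3/2) - 1*4 = -218*I*√218 - 4 = -4 - 218*I*√218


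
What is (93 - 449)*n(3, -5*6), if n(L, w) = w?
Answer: 10680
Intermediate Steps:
(93 - 449)*n(3, -5*6) = (93 - 449)*(-5*6) = -356*(-30) = 10680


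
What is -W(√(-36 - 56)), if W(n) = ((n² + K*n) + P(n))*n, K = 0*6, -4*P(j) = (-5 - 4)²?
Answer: 449*I*√23/2 ≈ 1076.7*I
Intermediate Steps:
P(j) = -81/4 (P(j) = -(-5 - 4)²/4 = -¼*(-9)² = -¼*81 = -81/4)
K = 0
W(n) = n*(-81/4 + n²) (W(n) = ((n² + 0*n) - 81/4)*n = ((n² + 0) - 81/4)*n = (n² - 81/4)*n = (-81/4 + n²)*n = n*(-81/4 + n²))
-W(√(-36 - 56)) = -√(-36 - 56)*(-81/4 + (√(-36 - 56))²) = -√(-92)*(-81/4 + (√(-92))²) = -2*I*√23*(-81/4 + (2*I*√23)²) = -2*I*√23*(-81/4 - 92) = -2*I*√23*(-449)/4 = -(-449)*I*√23/2 = 449*I*√23/2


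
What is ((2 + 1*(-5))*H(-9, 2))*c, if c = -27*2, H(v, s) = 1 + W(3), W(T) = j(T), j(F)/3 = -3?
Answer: -1296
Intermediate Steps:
j(F) = -9 (j(F) = 3*(-3) = -9)
W(T) = -9
H(v, s) = -8 (H(v, s) = 1 - 9 = -8)
c = -54
((2 + 1*(-5))*H(-9, 2))*c = ((2 + 1*(-5))*(-8))*(-54) = ((2 - 5)*(-8))*(-54) = -3*(-8)*(-54) = 24*(-54) = -1296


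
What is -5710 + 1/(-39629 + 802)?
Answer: -221702171/38827 ≈ -5710.0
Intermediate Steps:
-5710 + 1/(-39629 + 802) = -5710 + 1/(-38827) = -5710 - 1/38827 = -221702171/38827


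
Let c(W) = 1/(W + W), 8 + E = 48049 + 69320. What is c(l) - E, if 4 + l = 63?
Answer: -13848597/118 ≈ -1.1736e+5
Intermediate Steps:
l = 59 (l = -4 + 63 = 59)
E = 117361 (E = -8 + (48049 + 69320) = -8 + 117369 = 117361)
c(W) = 1/(2*W)
c(l) - E = (½)/59 - 1*117361 = (½)*(1/59) - 117361 = 1/118 - 117361 = -13848597/118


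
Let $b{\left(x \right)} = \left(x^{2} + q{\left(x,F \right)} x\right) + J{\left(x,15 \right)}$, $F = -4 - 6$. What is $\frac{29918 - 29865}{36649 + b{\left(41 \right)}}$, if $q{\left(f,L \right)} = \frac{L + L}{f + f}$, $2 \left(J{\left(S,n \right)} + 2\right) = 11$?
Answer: $\frac{106}{76647} \approx 0.001383$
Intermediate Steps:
$J{\left(S,n \right)} = \frac{7}{2}$ ($J{\left(S,n \right)} = -2 + \frac{1}{2} \cdot 11 = -2 + \frac{11}{2} = \frac{7}{2}$)
$F = -10$ ($F = -4 - 6 = -10$)
$q{\left(f,L \right)} = \frac{L}{f}$ ($q{\left(f,L \right)} = \frac{2 L}{2 f} = 2 L \frac{1}{2 f} = \frac{L}{f}$)
$b{\left(x \right)} = - \frac{13}{2} + x^{2}$ ($b{\left(x \right)} = \left(x^{2} + - \frac{10}{x} x\right) + \frac{7}{2} = \left(x^{2} - 10\right) + \frac{7}{2} = \left(-10 + x^{2}\right) + \frac{7}{2} = - \frac{13}{2} + x^{2}$)
$\frac{29918 - 29865}{36649 + b{\left(41 \right)}} = \frac{29918 - 29865}{36649 - \left(\frac{13}{2} - 41^{2}\right)} = \frac{53}{36649 + \left(- \frac{13}{2} + 1681\right)} = \frac{53}{36649 + \frac{3349}{2}} = \frac{53}{\frac{76647}{2}} = 53 \cdot \frac{2}{76647} = \frac{106}{76647}$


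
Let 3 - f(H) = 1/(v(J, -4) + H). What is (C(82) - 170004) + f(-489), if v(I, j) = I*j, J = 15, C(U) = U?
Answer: -93285530/549 ≈ -1.6992e+5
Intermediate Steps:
f(H) = 3 - 1/(-60 + H) (f(H) = 3 - 1/(15*(-4) + H) = 3 - 1/(-60 + H))
(C(82) - 170004) + f(-489) = (82 - 170004) + (-181 + 3*(-489))/(-60 - 489) = -169922 + (-181 - 1467)/(-549) = -169922 - 1/549*(-1648) = -169922 + 1648/549 = -93285530/549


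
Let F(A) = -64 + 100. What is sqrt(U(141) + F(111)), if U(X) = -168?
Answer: 2*I*sqrt(33) ≈ 11.489*I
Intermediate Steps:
F(A) = 36
sqrt(U(141) + F(111)) = sqrt(-168 + 36) = sqrt(-132) = 2*I*sqrt(33)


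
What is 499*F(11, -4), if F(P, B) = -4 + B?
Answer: -3992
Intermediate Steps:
499*F(11, -4) = 499*(-4 - 4) = 499*(-8) = -3992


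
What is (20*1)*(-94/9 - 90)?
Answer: -18080/9 ≈ -2008.9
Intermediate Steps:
(20*1)*(-94/9 - 90) = 20*(-94*⅑ - 90) = 20*(-94/9 - 90) = 20*(-904/9) = -18080/9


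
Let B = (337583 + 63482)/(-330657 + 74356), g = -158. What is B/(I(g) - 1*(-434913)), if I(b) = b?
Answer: -80213/22285628251 ≈ -3.5993e-6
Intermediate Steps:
B = -401065/256301 (B = 401065/(-256301) = 401065*(-1/256301) = -401065/256301 ≈ -1.5648)
B/(I(g) - 1*(-434913)) = -401065/(256301*(-158 - 1*(-434913))) = -401065/(256301*(-158 + 434913)) = -401065/256301/434755 = -401065/256301*1/434755 = -80213/22285628251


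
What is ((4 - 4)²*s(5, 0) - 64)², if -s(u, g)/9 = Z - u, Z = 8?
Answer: 4096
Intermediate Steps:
s(u, g) = -72 + 9*u (s(u, g) = -9*(8 - u) = -72 + 9*u)
((4 - 4)²*s(5, 0) - 64)² = ((4 - 4)²*(-72 + 9*5) - 64)² = (0²*(-72 + 45) - 64)² = (0*(-27) - 64)² = (0 - 64)² = (-64)² = 4096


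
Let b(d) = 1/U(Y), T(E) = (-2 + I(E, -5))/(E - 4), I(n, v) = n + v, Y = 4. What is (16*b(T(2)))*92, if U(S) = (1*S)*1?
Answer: 368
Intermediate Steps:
U(S) = S (U(S) = S*1 = S)
T(E) = (-7 + E)/(-4 + E) (T(E) = (-2 + (E - 5))/(E - 4) = (-2 + (-5 + E))/(-4 + E) = (-7 + E)/(-4 + E))
b(d) = 1/4
(16*b(T(2)))*92 = (16*(1/4))*92 = 4*92 = 368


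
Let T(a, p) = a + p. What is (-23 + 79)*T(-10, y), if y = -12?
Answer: -1232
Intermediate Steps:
(-23 + 79)*T(-10, y) = (-23 + 79)*(-10 - 12) = 56*(-22) = -1232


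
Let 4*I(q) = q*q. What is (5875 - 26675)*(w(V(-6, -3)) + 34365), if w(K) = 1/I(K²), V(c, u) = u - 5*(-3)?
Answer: -57898152325/81 ≈ -7.1479e+8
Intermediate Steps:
V(c, u) = 15 + u (V(c, u) = u + 15 = 15 + u)
I(q) = q²/4 (I(q) = (q*q)/4 = q²/4)
w(K) = 4/K⁴ (w(K) = 1/((K²)²/4) = 1/(K⁴/4) = 4/K⁴)
(5875 - 26675)*(w(V(-6, -3)) + 34365) = (5875 - 26675)*(4/(15 - 3)⁴ + 34365) = -20800*(4/12⁴ + 34365) = -20800*(4*(1/20736) + 34365) = -20800*(1/5184 + 34365) = -20800*178148161/5184 = -57898152325/81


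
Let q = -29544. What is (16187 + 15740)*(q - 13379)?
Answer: -1370402621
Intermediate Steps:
(16187 + 15740)*(q - 13379) = (16187 + 15740)*(-29544 - 13379) = 31927*(-42923) = -1370402621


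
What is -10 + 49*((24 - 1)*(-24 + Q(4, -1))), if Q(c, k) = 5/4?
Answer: -102597/4 ≈ -25649.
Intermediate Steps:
Q(c, k) = 5/4 (Q(c, k) = 5*(¼) = 5/4)
-10 + 49*((24 - 1)*(-24 + Q(4, -1))) = -10 + 49*((24 - 1)*(-24 + 5/4)) = -10 + 49*(23*(-91/4)) = -10 + 49*(-2093/4) = -10 - 102557/4 = -102597/4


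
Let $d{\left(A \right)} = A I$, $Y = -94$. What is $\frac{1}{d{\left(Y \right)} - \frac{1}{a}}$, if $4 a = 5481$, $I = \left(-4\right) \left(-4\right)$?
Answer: $- \frac{5481}{8243428} \approx -0.00066489$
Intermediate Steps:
$I = 16$
$a = \frac{5481}{4}$ ($a = \frac{1}{4} \cdot 5481 = \frac{5481}{4} \approx 1370.3$)
$d{\left(A \right)} = 16 A$ ($d{\left(A \right)} = A 16 = 16 A$)
$\frac{1}{d{\left(Y \right)} - \frac{1}{a}} = \frac{1}{16 \left(-94\right) - \frac{1}{\frac{5481}{4}}} = \frac{1}{-1504 - \frac{4}{5481}} = \frac{1}{- \frac{8243428}{5481}} = - \frac{5481}{8243428}$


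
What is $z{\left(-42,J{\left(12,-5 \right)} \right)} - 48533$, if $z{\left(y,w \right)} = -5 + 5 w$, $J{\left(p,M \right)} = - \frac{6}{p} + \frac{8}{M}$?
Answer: $- \frac{97097}{2} \approx -48549.0$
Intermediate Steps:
$z{\left(-42,J{\left(12,-5 \right)} \right)} - 48533 = \left(-5 + 5 \left(- \frac{6}{12} + \frac{8}{-5}\right)\right) - 48533 = \left(-5 + 5 \left(\left(-6\right) \frac{1}{12} + 8 \left(- \frac{1}{5}\right)\right)\right) - 48533 = \left(-5 + 5 \left(- \frac{1}{2} - \frac{8}{5}\right)\right) - 48533 = \left(-5 + 5 \left(- \frac{21}{10}\right)\right) - 48533 = \left(-5 - \frac{21}{2}\right) - 48533 = - \frac{31}{2} - 48533 = - \frac{97097}{2}$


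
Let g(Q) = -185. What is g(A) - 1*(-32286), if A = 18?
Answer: 32101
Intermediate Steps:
g(A) - 1*(-32286) = -185 - 1*(-32286) = -185 + 32286 = 32101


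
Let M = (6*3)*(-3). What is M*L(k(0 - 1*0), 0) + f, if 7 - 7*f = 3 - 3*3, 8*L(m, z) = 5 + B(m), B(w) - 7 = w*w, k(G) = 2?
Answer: -743/7 ≈ -106.14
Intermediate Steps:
B(w) = 7 + w² (B(w) = 7 + w*w = 7 + w²)
L(m, z) = 3/2 + m²/8 (L(m, z) = (5 + (7 + m²))/8 = (12 + m²)/8 = 3/2 + m²/8)
f = 13/7 (f = 1 - (3 - 3*3)/7 = 1 - (3 - 9)/7 = 1 - ⅐*(-6) = 1 + 6/7 = 13/7 ≈ 1.8571)
M = -54 (M = 18*(-3) = -54)
M*L(k(0 - 1*0), 0) + f = -54*(3/2 + (⅛)*2²) + 13/7 = -54*(3/2 + (⅛)*4) + 13/7 = -54*(3/2 + ½) + 13/7 = -54*2 + 13/7 = -108 + 13/7 = -743/7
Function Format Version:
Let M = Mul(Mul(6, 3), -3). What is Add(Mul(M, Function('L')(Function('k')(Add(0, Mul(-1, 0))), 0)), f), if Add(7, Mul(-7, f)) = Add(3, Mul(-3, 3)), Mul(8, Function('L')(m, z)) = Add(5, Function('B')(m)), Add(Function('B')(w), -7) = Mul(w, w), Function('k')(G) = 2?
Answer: Rational(-743, 7) ≈ -106.14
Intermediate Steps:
Function('B')(w) = Add(7, Pow(w, 2)) (Function('B')(w) = Add(7, Mul(w, w)) = Add(7, Pow(w, 2)))
Function('L')(m, z) = Add(Rational(3, 2), Mul(Rational(1, 8), Pow(m, 2))) (Function('L')(m, z) = Mul(Rational(1, 8), Add(5, Add(7, Pow(m, 2)))) = Mul(Rational(1, 8), Add(12, Pow(m, 2))) = Add(Rational(3, 2), Mul(Rational(1, 8), Pow(m, 2))))
f = Rational(13, 7) (f = Add(1, Mul(Rational(-1, 7), Add(3, Mul(-3, 3)))) = Add(1, Mul(Rational(-1, 7), Add(3, -9))) = Add(1, Mul(Rational(-1, 7), -6)) = Add(1, Rational(6, 7)) = Rational(13, 7) ≈ 1.8571)
M = -54 (M = Mul(18, -3) = -54)
Add(Mul(M, Function('L')(Function('k')(Add(0, Mul(-1, 0))), 0)), f) = Add(Mul(-54, Add(Rational(3, 2), Mul(Rational(1, 8), Pow(2, 2)))), Rational(13, 7)) = Add(Mul(-54, Add(Rational(3, 2), Mul(Rational(1, 8), 4))), Rational(13, 7)) = Add(Mul(-54, Add(Rational(3, 2), Rational(1, 2))), Rational(13, 7)) = Add(Mul(-54, 2), Rational(13, 7)) = Add(-108, Rational(13, 7)) = Rational(-743, 7)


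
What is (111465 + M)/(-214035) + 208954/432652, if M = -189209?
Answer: 39179783239/46301335410 ≈ 0.84619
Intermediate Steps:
(111465 + M)/(-214035) + 208954/432652 = (111465 - 189209)/(-214035) + 208954/432652 = -77744*(-1/214035) + 208954*(1/432652) = 77744/214035 + 104477/216326 = 39179783239/46301335410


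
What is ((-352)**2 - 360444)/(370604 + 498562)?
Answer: -118270/434583 ≈ -0.27215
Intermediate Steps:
((-352)**2 - 360444)/(370604 + 498562) = (123904 - 360444)/869166 = -236540*1/869166 = -118270/434583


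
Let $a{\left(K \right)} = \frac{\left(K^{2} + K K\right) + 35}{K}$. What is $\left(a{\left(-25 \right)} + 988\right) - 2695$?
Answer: $- \frac{8792}{5} \approx -1758.4$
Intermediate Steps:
$a{\left(K \right)} = \frac{35 + 2 K^{2}}{K}$ ($a{\left(K \right)} = \frac{\left(K^{2} + K^{2}\right) + 35}{K} = \frac{2 K^{2} + 35}{K} = \frac{35 + 2 K^{2}}{K}$)
$\left(a{\left(-25 \right)} + 988\right) - 2695 = \left(\left(2 \left(-25\right) + \frac{35}{-25}\right) + 988\right) - 2695 = \left(\left(-50 + 35 \left(- \frac{1}{25}\right)\right) + 988\right) - 2695 = \left(\left(-50 - \frac{7}{5}\right) + 988\right) - 2695 = \left(- \frac{257}{5} + 988\right) - 2695 = \frac{4683}{5} - 2695 = - \frac{8792}{5}$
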